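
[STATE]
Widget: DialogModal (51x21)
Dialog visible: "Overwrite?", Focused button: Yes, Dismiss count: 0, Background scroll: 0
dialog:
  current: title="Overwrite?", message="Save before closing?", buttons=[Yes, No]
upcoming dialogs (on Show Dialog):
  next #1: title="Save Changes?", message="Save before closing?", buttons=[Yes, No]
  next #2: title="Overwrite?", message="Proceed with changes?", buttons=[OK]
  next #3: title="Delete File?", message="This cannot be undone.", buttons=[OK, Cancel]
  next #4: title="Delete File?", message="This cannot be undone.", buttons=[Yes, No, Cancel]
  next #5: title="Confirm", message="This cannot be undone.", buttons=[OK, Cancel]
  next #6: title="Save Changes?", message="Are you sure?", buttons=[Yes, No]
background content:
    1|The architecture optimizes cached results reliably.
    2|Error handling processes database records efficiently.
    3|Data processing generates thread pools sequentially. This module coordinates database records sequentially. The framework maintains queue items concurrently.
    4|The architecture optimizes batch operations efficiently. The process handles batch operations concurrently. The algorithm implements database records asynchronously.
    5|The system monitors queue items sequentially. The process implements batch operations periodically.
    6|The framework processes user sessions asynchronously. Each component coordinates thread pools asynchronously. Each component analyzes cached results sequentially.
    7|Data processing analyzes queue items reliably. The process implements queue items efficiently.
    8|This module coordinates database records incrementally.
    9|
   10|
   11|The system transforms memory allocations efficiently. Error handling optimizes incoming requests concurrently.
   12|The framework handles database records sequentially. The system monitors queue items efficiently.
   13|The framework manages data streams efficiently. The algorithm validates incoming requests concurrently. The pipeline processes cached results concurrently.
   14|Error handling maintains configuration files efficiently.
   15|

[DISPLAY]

The architecture optimizes cached results reliably.
Error handling processes database records efficient
Data processing generates thread pools sequentially
The architecture optimizes batch operations efficie
The system monitors queue items sequentially. The p
The framework processes user sessions asynchronousl
Data processing analyzes queue items reliably. The 
This module coordinates database records incrementa
             ┌──────────────────────┐              
             │      Overwrite?      │              
The system tr│ Save before closing? │ons efficientl
The framework│      [Yes]  No       │s sequentially
The framework└──────────────────────┘ficiently. The
Error handling maintains configuration files effici
                                                   
                                                   
                                                   
                                                   
                                                   
                                                   
                                                   


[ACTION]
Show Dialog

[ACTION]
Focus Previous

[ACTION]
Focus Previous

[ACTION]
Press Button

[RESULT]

The architecture optimizes cached results reliably.
Error handling processes database records efficient
Data processing generates thread pools sequentially
The architecture optimizes batch operations efficie
The system monitors queue items sequentially. The p
The framework processes user sessions asynchronousl
Data processing analyzes queue items reliably. The 
This module coordinates database records incrementa
                                                   
                                                   
The system transforms memory allocations efficientl
The framework handles database records sequentially
The framework manages data streams efficiently. The
Error handling maintains configuration files effici
                                                   
                                                   
                                                   
                                                   
                                                   
                                                   
                                                   


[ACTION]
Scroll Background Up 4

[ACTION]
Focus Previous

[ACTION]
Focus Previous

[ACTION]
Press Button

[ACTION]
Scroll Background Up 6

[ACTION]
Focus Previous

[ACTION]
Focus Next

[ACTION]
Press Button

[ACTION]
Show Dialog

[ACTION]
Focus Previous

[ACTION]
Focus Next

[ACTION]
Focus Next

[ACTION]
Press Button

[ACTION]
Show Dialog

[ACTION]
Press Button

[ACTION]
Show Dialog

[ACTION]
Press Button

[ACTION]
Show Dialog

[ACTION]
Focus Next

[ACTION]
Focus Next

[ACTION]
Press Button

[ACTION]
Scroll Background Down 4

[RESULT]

The system monitors queue items sequentially. The p
The framework processes user sessions asynchronousl
Data processing analyzes queue items reliably. The 
This module coordinates database records incrementa
                                                   
                                                   
The system transforms memory allocations efficientl
The framework handles database records sequentially
The framework manages data streams efficiently. The
Error handling maintains configuration files effici
                                                   
                                                   
                                                   
                                                   
                                                   
                                                   
                                                   
                                                   
                                                   
                                                   
                                                   


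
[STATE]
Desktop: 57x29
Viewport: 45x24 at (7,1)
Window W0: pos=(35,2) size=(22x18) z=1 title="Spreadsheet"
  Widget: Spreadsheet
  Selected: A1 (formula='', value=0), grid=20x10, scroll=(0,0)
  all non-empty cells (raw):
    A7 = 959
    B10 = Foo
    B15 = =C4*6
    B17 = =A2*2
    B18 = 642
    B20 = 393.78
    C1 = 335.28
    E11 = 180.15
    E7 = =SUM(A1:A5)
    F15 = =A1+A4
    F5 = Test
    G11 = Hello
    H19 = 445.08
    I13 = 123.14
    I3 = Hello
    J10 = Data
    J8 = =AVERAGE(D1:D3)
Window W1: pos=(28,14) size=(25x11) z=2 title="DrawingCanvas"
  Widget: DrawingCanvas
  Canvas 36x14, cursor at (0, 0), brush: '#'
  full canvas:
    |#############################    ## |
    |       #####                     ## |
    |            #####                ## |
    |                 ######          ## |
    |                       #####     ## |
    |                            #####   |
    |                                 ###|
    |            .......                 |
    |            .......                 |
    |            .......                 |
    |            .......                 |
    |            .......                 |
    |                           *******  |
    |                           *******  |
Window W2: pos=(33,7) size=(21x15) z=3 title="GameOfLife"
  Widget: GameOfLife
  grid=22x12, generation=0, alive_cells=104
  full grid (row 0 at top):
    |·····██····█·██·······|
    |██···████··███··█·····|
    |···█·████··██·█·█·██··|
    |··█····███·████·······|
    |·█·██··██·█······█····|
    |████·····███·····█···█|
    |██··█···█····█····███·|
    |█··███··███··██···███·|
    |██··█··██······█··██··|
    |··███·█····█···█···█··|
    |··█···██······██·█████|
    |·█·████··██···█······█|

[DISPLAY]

                                             
                            ┏━━━━━━━━━━━━━━━━
                            ┃ Spreadsheet    
                            ┠────────────────
                            ┃A1:             
                            ┃       A       B
                          ┏━━━━━━━━━━━━━━━━━━
                          ┃ GameOfLife       
                          ┠──────────────────
                          ┃Gen: 0            
                          ┃█···████··███··█··
                          ┃··█·████··██·█·█·█
                          ┃·█····███·████····
                     ┏━━━━┃█·██··██·█······█·
                     ┃ Dra┃███·····███·····█·
                     ┠────┃█··█···█····█····█
                     ┃####┃··███··███··██···█
                     ┃    ┃█··█··██······█··█
                     ┃    ┃·███·█····█···█···
                     ┃    ┃·█···██······██·██
                     ┃    ┗━━━━━━━━━━━━━━━━━━
                     ┃                       
                     ┃                       
                     ┗━━━━━━━━━━━━━━━━━━━━━━━


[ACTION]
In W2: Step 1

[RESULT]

                                             
                            ┏━━━━━━━━━━━━━━━━
                            ┃ Spreadsheet    
                            ┠────────────────
                            ┃A1:             
                            ┃       A       B
                          ┏━━━━━━━━━━━━━━━━━━
                          ┃ GameOfLife       
                          ┠──────────────────
                          ┃Gen: 1            
                          ┃·······█·█······█·
                          ┃██·██········█··█·
                          ┃·█··█········██·██
                     ┏━━━━┃···█··█·····█·····
                     ┃ Dra┃······█··██·····█·
                     ┠────┃····█··█··████··█·
                     ┃####┃·██·█·······██··█·
                     ┃    ┃█····███·█····█···
                     ┃    ┃·█·█·█·█······█·█·
                     ┃    ┃█·····█··█···███·█
                     ┃    ┗━━━━━━━━━━━━━━━━━━
                     ┃                       
                     ┃                       
                     ┗━━━━━━━━━━━━━━━━━━━━━━━


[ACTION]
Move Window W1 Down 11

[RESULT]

                                             
                            ┏━━━━━━━━━━━━━━━━
                            ┃ Spreadsheet    
                            ┠────────────────
                            ┃A1:             
                            ┃       A       B
                          ┏━━━━━━━━━━━━━━━━━━
                          ┃ GameOfLife       
                          ┠──────────────────
                          ┃Gen: 1            
                          ┃·······█·█······█·
                          ┃██·██········█··█·
                          ┃·█··█········██·██
                          ┃···█··█·····█·····
                          ┃······█··██·····█·
                          ┃····█··█··████··█·
                          ┃·██·█·······██··█·
                     ┏━━━━┃█····███·█····█···
                     ┃ Dra┃·█·█·█·█······█·█·
                     ┠────┃█·····█··█···███·█
                     ┃####┗━━━━━━━━━━━━━━━━━━
                     ┃       #####           
                     ┃            #####      
                     ┃                 ######


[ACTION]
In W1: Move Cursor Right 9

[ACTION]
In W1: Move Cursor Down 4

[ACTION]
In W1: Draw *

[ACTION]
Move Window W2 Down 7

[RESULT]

                                             
                            ┏━━━━━━━━━━━━━━━━
                            ┃ Spreadsheet    
                            ┠────────────────
                            ┃A1:             
                            ┃       A       B
                            ┃----------------
                            ┃  1      [0]    
                            ┃  2        0    
                            ┃  3        0    
                            ┃  4        0    
                            ┃  5        0    
                            ┃  6        0    
                          ┏━━━━━━━━━━━━━━━━━━
                          ┃ GameOfLife       
                          ┠──────────────────
                          ┃Gen: 1            
                     ┏━━━━┃·······█·█······█·
                     ┃ Dra┃██·██········█··█·
                     ┠────┃·█··█········██·██
                     ┃####┃···█··█·····█·····
                     ┃    ┃······█··██·····█·
                     ┃    ┃····█··█··████··█·
                     ┃    ┃·██·█·······██··█·


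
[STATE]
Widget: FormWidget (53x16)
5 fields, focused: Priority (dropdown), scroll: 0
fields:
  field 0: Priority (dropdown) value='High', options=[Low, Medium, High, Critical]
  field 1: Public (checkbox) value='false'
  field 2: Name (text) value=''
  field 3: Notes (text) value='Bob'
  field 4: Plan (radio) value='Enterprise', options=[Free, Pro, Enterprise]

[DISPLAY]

> Priority:   [High                                ▼]
  Public:     [ ]                                    
  Name:       [                                     ]
  Notes:      [Bob                                  ]
  Plan:       ( ) Free  ( ) Pro  (●) Enterprise      
                                                     
                                                     
                                                     
                                                     
                                                     
                                                     
                                                     
                                                     
                                                     
                                                     
                                                     


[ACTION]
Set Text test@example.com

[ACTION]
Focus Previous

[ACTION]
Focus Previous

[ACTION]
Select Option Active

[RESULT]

  Priority:   [High                                ▼]
  Public:     [ ]                                    
  Name:       [                                     ]
> Notes:      [Bob                                  ]
  Plan:       ( ) Free  ( ) Pro  (●) Enterprise      
                                                     
                                                     
                                                     
                                                     
                                                     
                                                     
                                                     
                                                     
                                                     
                                                     
                                                     


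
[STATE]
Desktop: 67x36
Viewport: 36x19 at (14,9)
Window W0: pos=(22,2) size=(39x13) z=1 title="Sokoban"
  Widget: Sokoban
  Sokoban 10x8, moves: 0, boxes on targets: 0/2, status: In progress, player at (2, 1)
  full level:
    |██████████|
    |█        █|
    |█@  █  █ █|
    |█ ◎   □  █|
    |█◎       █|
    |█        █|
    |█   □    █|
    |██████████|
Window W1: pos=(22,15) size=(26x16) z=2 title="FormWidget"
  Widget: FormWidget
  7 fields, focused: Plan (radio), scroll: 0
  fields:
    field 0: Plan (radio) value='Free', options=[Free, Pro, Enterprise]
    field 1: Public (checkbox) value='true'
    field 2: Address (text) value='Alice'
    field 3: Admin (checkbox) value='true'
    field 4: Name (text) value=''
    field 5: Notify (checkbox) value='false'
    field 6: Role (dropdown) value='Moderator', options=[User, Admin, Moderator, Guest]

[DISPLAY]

        ┃█◎       █                 
        ┃█        █                 
        ┃█   □    █                 
        ┃██████████                 
        ┃Moves: 0  0/2              
        ┗━━━━━━━━━━━━━━━━━━━━━━━━━━━
        ┏━━━━━━━━━━━━━━━━━━━━━━━━┓  
        ┃ FormWidget             ┃  
        ┠────────────────────────┨  
        ┃> Plan:       (●) Free  ┃  
        ┃  Public:     [x]       ┃  
        ┃  Address:    [Alice   ]┃  
        ┃  Admin:      [x]       ┃  
        ┃  Name:       [        ]┃  
        ┃  Notify:     [ ]       ┃  
        ┃  Role:       [Moderat▼]┃  
        ┃                        ┃  
        ┃                        ┃  
        ┃                        ┃  


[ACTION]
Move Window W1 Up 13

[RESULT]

        ┃  Name:       [        ]┃  
        ┃  Notify:     [ ]       ┃  
        ┃  Role:       [Moderat▼]┃  
        ┃                        ┃  
        ┃                        ┃  
        ┃                        ┃━━
        ┃                        ┃  
        ┃                        ┃  
        ┗━━━━━━━━━━━━━━━━━━━━━━━━┛  
                                    
                                    
                                    
                                    
                                    
                                    
                                    
                                    
                                    
                                    


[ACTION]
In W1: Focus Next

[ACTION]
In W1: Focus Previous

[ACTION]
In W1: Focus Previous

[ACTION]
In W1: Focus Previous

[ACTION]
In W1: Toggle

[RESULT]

        ┃  Name:       [        ]┃  
        ┃> Notify:     [x]       ┃  
        ┃  Role:       [Moderat▼]┃  
        ┃                        ┃  
        ┃                        ┃  
        ┃                        ┃━━
        ┃                        ┃  
        ┃                        ┃  
        ┗━━━━━━━━━━━━━━━━━━━━━━━━┛  
                                    
                                    
                                    
                                    
                                    
                                    
                                    
                                    
                                    
                                    


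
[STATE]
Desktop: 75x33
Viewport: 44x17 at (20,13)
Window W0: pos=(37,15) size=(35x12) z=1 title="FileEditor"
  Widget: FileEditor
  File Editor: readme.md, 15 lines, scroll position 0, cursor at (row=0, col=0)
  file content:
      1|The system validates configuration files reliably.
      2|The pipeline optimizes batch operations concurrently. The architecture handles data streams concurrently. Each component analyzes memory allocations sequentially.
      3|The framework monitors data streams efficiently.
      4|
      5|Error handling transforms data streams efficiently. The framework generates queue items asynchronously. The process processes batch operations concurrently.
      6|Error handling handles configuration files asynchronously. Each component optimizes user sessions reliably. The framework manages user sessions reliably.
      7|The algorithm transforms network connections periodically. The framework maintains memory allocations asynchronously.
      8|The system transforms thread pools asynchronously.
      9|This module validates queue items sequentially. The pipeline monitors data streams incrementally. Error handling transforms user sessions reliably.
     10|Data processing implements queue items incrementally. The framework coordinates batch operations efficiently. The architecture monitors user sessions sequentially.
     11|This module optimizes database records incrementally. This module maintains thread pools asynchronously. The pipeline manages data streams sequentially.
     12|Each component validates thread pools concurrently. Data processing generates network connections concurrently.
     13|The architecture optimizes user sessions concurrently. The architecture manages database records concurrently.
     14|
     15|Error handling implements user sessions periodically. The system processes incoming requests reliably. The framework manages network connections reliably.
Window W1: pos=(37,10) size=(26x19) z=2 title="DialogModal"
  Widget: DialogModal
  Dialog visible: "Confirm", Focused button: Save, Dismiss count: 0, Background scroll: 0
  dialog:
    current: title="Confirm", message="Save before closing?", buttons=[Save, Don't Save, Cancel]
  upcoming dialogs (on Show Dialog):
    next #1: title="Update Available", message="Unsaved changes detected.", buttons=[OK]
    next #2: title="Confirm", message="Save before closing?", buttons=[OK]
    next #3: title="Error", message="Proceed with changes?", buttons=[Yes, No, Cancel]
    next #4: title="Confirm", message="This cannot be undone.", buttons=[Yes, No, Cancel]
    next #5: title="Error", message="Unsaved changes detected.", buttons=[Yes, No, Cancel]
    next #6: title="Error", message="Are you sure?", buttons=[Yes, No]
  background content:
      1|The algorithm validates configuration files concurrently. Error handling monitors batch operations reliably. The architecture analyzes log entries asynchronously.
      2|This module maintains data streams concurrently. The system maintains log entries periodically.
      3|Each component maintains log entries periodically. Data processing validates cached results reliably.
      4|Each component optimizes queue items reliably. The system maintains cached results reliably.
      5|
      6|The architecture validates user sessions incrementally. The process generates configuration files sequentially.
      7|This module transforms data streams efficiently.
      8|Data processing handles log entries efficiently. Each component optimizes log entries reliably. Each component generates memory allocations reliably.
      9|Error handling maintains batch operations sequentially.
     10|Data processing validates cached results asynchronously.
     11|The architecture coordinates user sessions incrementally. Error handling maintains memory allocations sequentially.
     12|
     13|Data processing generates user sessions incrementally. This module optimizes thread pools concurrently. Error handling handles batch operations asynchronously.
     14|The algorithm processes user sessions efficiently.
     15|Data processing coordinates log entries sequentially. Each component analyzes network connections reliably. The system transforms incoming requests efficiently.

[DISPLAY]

                 ┃The algorithm validates ┃ 
                 ┃This module maintains da┃ 
                 ┃Each component maintains┃━
                 ┃Each component optimizes┃ 
                 ┃                        ┃─
                 ┃Th┌──────────────────┐at┃i
                 ┃Th│     Confirm      │ d┃t
                 ┃Da│Save before closin│s ┃t
                 ┃Er│[Save]  Don't Save│ns┃ 
                 ┃Da└──────────────────┘te┃ 
                 ┃The architecture coordin┃n
                 ┃                        ┃n
                 ┃Data processing generate┃e
                 ┃The algorithm processes ┃━
                 ┃Data processing coordina┃ 
                 ┗━━━━━━━━━━━━━━━━━━━━━━━━┛ 
                                            


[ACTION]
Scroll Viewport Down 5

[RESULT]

                 ┃Each component optimizes┃ 
                 ┃                        ┃─
                 ┃Th┌──────────────────┐at┃i
                 ┃Th│     Confirm      │ d┃t
                 ┃Da│Save before closin│s ┃t
                 ┃Er│[Save]  Don't Save│ns┃ 
                 ┃Da└──────────────────┘te┃ 
                 ┃The architecture coordin┃n
                 ┃                        ┃n
                 ┃Data processing generate┃e
                 ┃The algorithm processes ┃━
                 ┃Data processing coordina┃ 
                 ┗━━━━━━━━━━━━━━━━━━━━━━━━┛ 
                                            
                                            
                                            
                                            


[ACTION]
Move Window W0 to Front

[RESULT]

                 ┃ FileEditor               
                 ┠──────────────────────────
                 ┃█he system validates confi
                 ┃The pipeline optimizes bat
                 ┃The framework monitors dat
                 ┃                          
                 ┃Error handling transforms 
                 ┃Error handling handles con
                 ┃The algorithm transforms n
                 ┃The system transforms thre
                 ┗━━━━━━━━━━━━━━━━━━━━━━━━━━
                 ┃Data processing coordina┃ 
                 ┗━━━━━━━━━━━━━━━━━━━━━━━━┛ 
                                            
                                            
                                            
                                            


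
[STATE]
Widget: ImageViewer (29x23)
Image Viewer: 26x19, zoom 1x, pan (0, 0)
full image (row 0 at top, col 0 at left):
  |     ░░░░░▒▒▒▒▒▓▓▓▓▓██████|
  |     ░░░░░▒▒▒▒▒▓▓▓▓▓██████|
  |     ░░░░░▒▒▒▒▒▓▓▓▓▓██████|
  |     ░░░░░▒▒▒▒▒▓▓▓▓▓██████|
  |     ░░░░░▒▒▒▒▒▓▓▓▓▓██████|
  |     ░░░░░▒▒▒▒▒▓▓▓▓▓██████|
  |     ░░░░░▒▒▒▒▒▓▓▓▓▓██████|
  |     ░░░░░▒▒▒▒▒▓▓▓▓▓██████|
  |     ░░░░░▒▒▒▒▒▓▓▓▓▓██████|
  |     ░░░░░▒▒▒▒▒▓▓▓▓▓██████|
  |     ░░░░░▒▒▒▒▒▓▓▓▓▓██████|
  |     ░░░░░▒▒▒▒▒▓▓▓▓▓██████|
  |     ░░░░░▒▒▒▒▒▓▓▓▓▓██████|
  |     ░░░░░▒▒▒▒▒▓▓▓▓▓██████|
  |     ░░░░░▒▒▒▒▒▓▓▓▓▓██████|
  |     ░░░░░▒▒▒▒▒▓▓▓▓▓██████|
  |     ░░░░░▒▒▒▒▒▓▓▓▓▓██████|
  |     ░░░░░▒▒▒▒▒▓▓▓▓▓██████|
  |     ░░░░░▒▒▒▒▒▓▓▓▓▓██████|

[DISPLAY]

     ░░░░░▒▒▒▒▒▓▓▓▓▓██████   
     ░░░░░▒▒▒▒▒▓▓▓▓▓██████   
     ░░░░░▒▒▒▒▒▓▓▓▓▓██████   
     ░░░░░▒▒▒▒▒▓▓▓▓▓██████   
     ░░░░░▒▒▒▒▒▓▓▓▓▓██████   
     ░░░░░▒▒▒▒▒▓▓▓▓▓██████   
     ░░░░░▒▒▒▒▒▓▓▓▓▓██████   
     ░░░░░▒▒▒▒▒▓▓▓▓▓██████   
     ░░░░░▒▒▒▒▒▓▓▓▓▓██████   
     ░░░░░▒▒▒▒▒▓▓▓▓▓██████   
     ░░░░░▒▒▒▒▒▓▓▓▓▓██████   
     ░░░░░▒▒▒▒▒▓▓▓▓▓██████   
     ░░░░░▒▒▒▒▒▓▓▓▓▓██████   
     ░░░░░▒▒▒▒▒▓▓▓▓▓██████   
     ░░░░░▒▒▒▒▒▓▓▓▓▓██████   
     ░░░░░▒▒▒▒▒▓▓▓▓▓██████   
     ░░░░░▒▒▒▒▒▓▓▓▓▓██████   
     ░░░░░▒▒▒▒▒▓▓▓▓▓██████   
     ░░░░░▒▒▒▒▒▓▓▓▓▓██████   
                             
                             
                             
                             


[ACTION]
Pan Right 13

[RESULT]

▒▒▓▓▓▓▓██████                
▒▒▓▓▓▓▓██████                
▒▒▓▓▓▓▓██████                
▒▒▓▓▓▓▓██████                
▒▒▓▓▓▓▓██████                
▒▒▓▓▓▓▓██████                
▒▒▓▓▓▓▓██████                
▒▒▓▓▓▓▓██████                
▒▒▓▓▓▓▓██████                
▒▒▓▓▓▓▓██████                
▒▒▓▓▓▓▓██████                
▒▒▓▓▓▓▓██████                
▒▒▓▓▓▓▓██████                
▒▒▓▓▓▓▓██████                
▒▒▓▓▓▓▓██████                
▒▒▓▓▓▓▓██████                
▒▒▓▓▓▓▓██████                
▒▒▓▓▓▓▓██████                
▒▒▓▓▓▓▓██████                
                             
                             
                             
                             


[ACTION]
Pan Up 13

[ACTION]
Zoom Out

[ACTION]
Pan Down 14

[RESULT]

▒▒▓▓▓▓▓██████                
▒▒▓▓▓▓▓██████                
▒▒▓▓▓▓▓██████                
▒▒▓▓▓▓▓██████                
▒▒▓▓▓▓▓██████                
                             
                             
                             
                             
                             
                             
                             
                             
                             
                             
                             
                             
                             
                             
                             
                             
                             
                             


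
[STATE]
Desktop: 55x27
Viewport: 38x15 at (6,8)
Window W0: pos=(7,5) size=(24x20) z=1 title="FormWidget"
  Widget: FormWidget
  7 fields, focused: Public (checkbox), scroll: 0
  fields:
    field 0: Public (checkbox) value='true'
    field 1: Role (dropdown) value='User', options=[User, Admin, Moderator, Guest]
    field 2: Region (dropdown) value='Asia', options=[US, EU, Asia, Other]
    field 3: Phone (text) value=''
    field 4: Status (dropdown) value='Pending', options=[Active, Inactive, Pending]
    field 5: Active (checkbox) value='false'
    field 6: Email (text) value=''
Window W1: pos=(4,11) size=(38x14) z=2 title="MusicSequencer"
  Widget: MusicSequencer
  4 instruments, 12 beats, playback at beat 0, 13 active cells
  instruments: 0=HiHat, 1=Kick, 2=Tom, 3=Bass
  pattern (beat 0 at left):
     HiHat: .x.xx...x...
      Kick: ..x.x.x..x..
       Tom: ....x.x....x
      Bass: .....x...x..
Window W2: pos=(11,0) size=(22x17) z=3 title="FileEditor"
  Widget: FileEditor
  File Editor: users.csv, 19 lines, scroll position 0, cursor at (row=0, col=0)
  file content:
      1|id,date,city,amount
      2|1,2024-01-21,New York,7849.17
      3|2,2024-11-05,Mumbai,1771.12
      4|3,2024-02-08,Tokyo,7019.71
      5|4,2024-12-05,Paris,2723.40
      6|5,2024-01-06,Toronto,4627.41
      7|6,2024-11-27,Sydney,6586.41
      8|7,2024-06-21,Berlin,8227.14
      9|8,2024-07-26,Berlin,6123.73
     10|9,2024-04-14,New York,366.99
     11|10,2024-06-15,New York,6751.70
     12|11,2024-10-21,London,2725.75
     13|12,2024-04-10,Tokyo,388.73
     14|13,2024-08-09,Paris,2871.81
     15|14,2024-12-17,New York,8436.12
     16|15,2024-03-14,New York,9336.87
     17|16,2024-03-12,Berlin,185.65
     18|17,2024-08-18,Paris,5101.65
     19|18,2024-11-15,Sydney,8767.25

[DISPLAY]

 ┃> P┃5,2024-01-06,Toront░┃           
 ┃  R┃6,2024-11-27,Sydney░┃           
 ┃  R┃7,2024-06-21,Berlin░┃           
━━━━━┃8,2024-07-26,Berlin░┃━━━━━━━━┓  
Music┃9,2024-04-14,New Yo░┃        ┃  
─────┃10,2024-06-15,New Y░┃────────┨  
     ┃11,2024-10-21,Londo░┃        ┃  
HiHat┃12,2024-04-10,Tokyo▼┃        ┃  
 Kick┗━━━━━━━━━━━━━━━━━━━━┛        ┃  
  Tom····█·█····█                  ┃  
 Bass·····█···█··                  ┃  
                                   ┃  
                                   ┃  
                                   ┃  
                                   ┃  


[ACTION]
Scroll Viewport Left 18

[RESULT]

       ┃> P┃5,2024-01-06,Toront░┃     
       ┃  R┃6,2024-11-27,Sydney░┃     
       ┃  R┃7,2024-06-21,Berlin░┃     
    ┏━━━━━━┃8,2024-07-26,Berlin░┃━━━━━
    ┃ Music┃9,2024-04-14,New Yo░┃     
    ┠──────┃10,2024-06-15,New Y░┃─────
    ┃      ┃11,2024-10-21,Londo░┃     
    ┃ HiHat┃12,2024-04-10,Tokyo▼┃     
    ┃  Kick┗━━━━━━━━━━━━━━━━━━━━┛     
    ┃   Tom····█·█····█               
    ┃  Bass·····█···█··               
    ┃                                 
    ┃                                 
    ┃                                 
    ┃                                 


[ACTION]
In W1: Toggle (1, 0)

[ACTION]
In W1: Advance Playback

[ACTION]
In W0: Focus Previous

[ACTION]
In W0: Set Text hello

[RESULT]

       ┃  P┃5,2024-01-06,Toront░┃     
       ┃  R┃6,2024-11-27,Sydney░┃     
       ┃  R┃7,2024-06-21,Berlin░┃     
    ┏━━━━━━┃8,2024-07-26,Berlin░┃━━━━━
    ┃ Music┃9,2024-04-14,New Yo░┃     
    ┠──────┃10,2024-06-15,New Y░┃─────
    ┃      ┃11,2024-10-21,Londo░┃     
    ┃ HiHat┃12,2024-04-10,Tokyo▼┃     
    ┃  Kick┗━━━━━━━━━━━━━━━━━━━━┛     
    ┃   Tom····█·█····█               
    ┃  Bass·····█···█··               
    ┃                                 
    ┃                                 
    ┃                                 
    ┃                                 


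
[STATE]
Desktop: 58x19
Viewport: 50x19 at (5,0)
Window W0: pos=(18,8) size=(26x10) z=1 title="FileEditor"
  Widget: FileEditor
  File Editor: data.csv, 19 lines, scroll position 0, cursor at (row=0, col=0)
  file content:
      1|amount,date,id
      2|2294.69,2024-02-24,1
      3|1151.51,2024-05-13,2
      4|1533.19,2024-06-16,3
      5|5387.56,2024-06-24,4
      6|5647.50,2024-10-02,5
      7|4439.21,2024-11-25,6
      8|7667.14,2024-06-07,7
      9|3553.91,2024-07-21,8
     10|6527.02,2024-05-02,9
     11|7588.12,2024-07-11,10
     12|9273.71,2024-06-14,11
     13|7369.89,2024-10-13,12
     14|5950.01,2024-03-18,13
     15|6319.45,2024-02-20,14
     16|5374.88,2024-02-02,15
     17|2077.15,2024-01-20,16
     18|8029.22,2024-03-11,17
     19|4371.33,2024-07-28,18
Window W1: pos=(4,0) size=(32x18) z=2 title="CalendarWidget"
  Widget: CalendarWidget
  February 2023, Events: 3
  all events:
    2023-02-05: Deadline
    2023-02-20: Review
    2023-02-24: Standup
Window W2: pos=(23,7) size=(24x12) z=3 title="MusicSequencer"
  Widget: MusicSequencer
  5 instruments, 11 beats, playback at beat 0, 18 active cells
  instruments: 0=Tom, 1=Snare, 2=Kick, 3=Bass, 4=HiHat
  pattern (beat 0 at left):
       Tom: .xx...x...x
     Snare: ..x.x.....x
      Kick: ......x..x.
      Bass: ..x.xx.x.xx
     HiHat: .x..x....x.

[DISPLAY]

━━━━━━━━━━━━━━━━━━━━━━━━━━━━━━┓                   
 CalendarWidget               ┃                   
──────────────────────────────┨                   
        February 2023         ┃                   
Mo Tu We Th Fr Sa Su          ┃                   
       1  2  3  4  5*         ┃                   
 6  7  8  9 10 11 12          ┃                   
13 14 15 16 17 18 ┏━━━━━━━━━━━━━━━━━━━━━━┓        
20* 21 22 23 24* 2┃ MusicSequencer       ┃        
27 28             ┠──────────────────────┨        
                  ┃      ▼1234567890     ┃        
                  ┃   Tom·██···█···█     ┃        
                  ┃ Snare··█·█·····█     ┃        
                  ┃  Kick······█··█·     ┃        
                  ┃  Bass··█·██·█·██     ┃        
                  ┃ HiHat·█··█····█·     ┃        
                  ┃                      ┃        
━━━━━━━━━━━━━━━━━━┃                      ┃        
                  ┗━━━━━━━━━━━━━━━━━━━━━━┛        


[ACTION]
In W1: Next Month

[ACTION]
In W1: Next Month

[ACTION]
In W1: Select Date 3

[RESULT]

━━━━━━━━━━━━━━━━━━━━━━━━━━━━━━┓                   
 CalendarWidget               ┃                   
──────────────────────────────┨                   
          April 2023          ┃                   
Mo Tu We Th Fr Sa Su          ┃                   
                1  2          ┃                   
[ 3]  4  5  6  7  8  9        ┃                   
10 11 12 13 14 15 ┏━━━━━━━━━━━━━━━━━━━━━━┓        
17 18 19 20 21 22 ┃ MusicSequencer       ┃        
24 25 26 27 28 29 ┠──────────────────────┨        
                  ┃      ▼1234567890     ┃        
                  ┃   Tom·██···█···█     ┃        
                  ┃ Snare··█·█·····█     ┃        
                  ┃  Kick······█··█·     ┃        
                  ┃  Bass··█·██·█·██     ┃        
                  ┃ HiHat·█··█····█·     ┃        
                  ┃                      ┃        
━━━━━━━━━━━━━━━━━━┃                      ┃        
                  ┗━━━━━━━━━━━━━━━━━━━━━━┛        
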